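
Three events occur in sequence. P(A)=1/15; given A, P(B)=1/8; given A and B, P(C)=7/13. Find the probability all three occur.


P(A∩B∩C) = P(A) * P(B|A) * P(C|A∩B)
= 1/15 * 1/8 * 7/13
= 1/120 * 7/13 = 7/1560

7/1560


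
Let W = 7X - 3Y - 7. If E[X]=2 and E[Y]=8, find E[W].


E[7X - 3Y - 7] = 7*E[X] - 3*E[Y] - 7
= (7)*(2) + (-3)*(8) + (-7)
= 14 - 24 - 7 = -17

-17


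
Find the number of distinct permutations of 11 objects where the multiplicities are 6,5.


11! = 39916800
Denominator: 6!=720 * 5!=120
Coefficient = 39916800 / 86400 = 462

462


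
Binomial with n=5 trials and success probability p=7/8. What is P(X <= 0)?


P(X<=0) = P(X=0)
= 1/32768
= 1/32768

1/32768


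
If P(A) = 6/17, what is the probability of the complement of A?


P(A') = 1 - P(A) = 1 - 6/17 = 11/17

11/17


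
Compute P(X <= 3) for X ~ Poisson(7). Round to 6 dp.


P(X<=3) = e^(-7)*7^0/0! + e^(-7)*7^1/1! + e^(-7)*7^2/2! + e^(-7)*7^3/3!
≈ 0.0009118820 + 0.0063831738 + 0.0223411082 + 0.0521292524
= 0.0817654164
≈ 0.081765

0.081765


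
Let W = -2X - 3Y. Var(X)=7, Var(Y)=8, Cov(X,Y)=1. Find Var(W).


Var(-2X - 3Y) = (-2)^2*Var(X) + (-3)^2*Var(Y) + 2*(-2)*(-3)*Cov(X,Y)
= 4*7 + 9*8 + 12*1
= 28 + 72 + 12 = 112

112


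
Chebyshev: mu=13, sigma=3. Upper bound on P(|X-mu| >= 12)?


k = 12/3 = 4
Chebyshev: P(|X-mu| >= k*sigma) <= 1/k^2 = 1/4^2 = 1/16

1/16


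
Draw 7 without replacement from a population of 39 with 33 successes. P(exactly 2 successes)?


P(X=2) = C(33,2)*C(6,5) / C(39,7)
= 528*6 / 15380937
= 3168/15380937 = 32/155363

32/155363


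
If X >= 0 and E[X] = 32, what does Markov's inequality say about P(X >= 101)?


Markov: P(X >= a) <= E[X]/a
P(X >= 101) <= 32/101

32/101


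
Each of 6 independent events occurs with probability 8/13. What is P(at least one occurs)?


P(at least one) = 1 - P(none)
P(none) = (1 - 8/13)^6 = (5/13)^6 = 15625/4826809
P(at least one) = 1 - 15625/4826809 = 4811184/4826809

4811184/4826809


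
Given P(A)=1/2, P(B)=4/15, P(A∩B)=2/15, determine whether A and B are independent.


P(A)*P(B) = 1/2*4/15 = 2/15
P(A∩B) = 2/15, which equals P(A)P(B), so independent

Yes, A and B are independent


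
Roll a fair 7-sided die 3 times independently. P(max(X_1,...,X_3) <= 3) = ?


P(max <= 3) = P(all X_i <= 3) = (P(X_1 <= 3))^3
= (3/7)^3 = 27/343

27/343


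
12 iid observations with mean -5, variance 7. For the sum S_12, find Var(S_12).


By independence, Var(S_n) = n*Var(X_1) = 12*7 = 84

84


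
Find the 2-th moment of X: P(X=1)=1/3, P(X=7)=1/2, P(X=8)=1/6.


E[X^2] = sum(x^2 * P(x))
= 1*1/3 + 49*1/2 + 64*1/6
= 71/2

71/2


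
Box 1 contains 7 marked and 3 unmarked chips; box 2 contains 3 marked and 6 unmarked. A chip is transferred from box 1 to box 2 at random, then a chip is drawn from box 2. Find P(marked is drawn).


P(transfer marked) = 7/10; P(transfer unmarked) = 3/10
If marked transferred: Urn II has 4 marked of 10, so P(marked|marked moved) = 2/5
If unmarked transferred: Urn II has 3 marked of 10, so P(marked|unmarked moved) = 3/10
By total probability: P(marked) = 7/10*2/5 + 3/10*3/10 = 37/100

37/100


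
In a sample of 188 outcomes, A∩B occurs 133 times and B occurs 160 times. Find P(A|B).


P(A|B) = P(A∩B)/P(B) = (133/188)/(160/188) = 133/160

133/160


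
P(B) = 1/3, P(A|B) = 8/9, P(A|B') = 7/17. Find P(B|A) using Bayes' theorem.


P(A) = P(A|B)P(B) + P(A|B')P(B') = 8/9*1/3 + 7/17*2/3 = 262/459
P(B|A) = P(A|B)P(B)/P(A) = (8/27)/(262/459) = 68/131

68/131


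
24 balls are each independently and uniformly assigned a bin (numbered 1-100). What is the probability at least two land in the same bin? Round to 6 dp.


P(all different) = prod((100-i)/100 for i=0..23) = 0.049497
P(at least one match) = 1 - 0.049497 = 0.950503

0.950503


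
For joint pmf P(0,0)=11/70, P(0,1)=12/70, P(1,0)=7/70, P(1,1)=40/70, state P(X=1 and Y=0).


Read from table: P(X=1, Y=0) = 7/70 = 1/10

1/10


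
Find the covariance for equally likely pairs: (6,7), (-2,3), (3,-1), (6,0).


E[X]=13/4, E[Y]=9/4, E[XY]=33/4
Cov(X,Y) = E[XY] - E[X]E[Y] = 33/4 - 13/4*9/4 = 15/16

15/16


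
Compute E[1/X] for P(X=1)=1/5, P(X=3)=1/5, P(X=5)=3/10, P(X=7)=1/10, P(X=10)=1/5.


E[1/X] = sum(g(x)*P(x))
= 1*1/5 + 1/3*1/5 + 1/5*3/10 + 1/7*1/10 + 1/10*1/5
= 379/1050

379/1050


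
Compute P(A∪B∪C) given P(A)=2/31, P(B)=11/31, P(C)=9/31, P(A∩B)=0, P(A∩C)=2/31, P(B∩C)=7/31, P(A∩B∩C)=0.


P(A∪B∪C) = P(A)+P(B)+P(C) - P(AB)-P(AC)-P(BC) + P(ABC)
= 2/31+11/31+9/31 - 0-2/31-7/31 + 0
= 13/31

13/31


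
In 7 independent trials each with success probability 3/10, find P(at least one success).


P(at least one) = 1 - P(none)
P(none) = (1 - 3/10)^7 = (7/10)^7 = 823543/10000000
P(at least one) = 1 - 823543/10000000 = 9176457/10000000

9176457/10000000


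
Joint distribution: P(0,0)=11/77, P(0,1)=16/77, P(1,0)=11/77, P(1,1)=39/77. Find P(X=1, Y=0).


Read from table: P(X=1, Y=0) = 11/77 = 1/7

1/7


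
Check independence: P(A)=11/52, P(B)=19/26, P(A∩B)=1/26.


P(A)*P(B) = 11/52*19/26 = 209/1352
P(A∩B) = 1/26 != 209/1352, so not independent

No, A and B are not independent


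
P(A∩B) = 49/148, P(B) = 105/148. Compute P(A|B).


P(A|B) = P(A∩B)/P(B) = (49/148)/(105/148) = 49/105 = 7/15

7/15


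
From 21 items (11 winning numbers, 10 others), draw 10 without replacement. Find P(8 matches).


P(X=8) = C(11,8)*C(10,2) / C(21,10)
= 165*45 / 352716
= 7425/352716 = 2475/117572

2475/117572


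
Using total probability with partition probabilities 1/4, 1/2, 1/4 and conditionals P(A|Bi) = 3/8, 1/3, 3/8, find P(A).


P(A) = P(A|B1)P(B1) + P(A|B2)P(B2) + P(A|B3)P(B3)
= 3/8*1/4 + 1/3*1/2 + 3/8*1/4
= 3/32 + 1/6 + 3/32 = 17/48

17/48


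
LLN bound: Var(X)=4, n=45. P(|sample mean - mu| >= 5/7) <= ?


Var(Xbar) = Var(X)/n = 4/45
Chebyshev: P(|Xbar-mu| >= 5/7) <= Var(Xbar)/(5/7)^2 = (4/45)/(25/49) = 196/1125

196/1125


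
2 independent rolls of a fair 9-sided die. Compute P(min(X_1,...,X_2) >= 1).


P(min >= 1) = P(all X_i >= 1) = (P(X_1 >= 1))^2
= (9/9)^2 = 1^2 = 1

1


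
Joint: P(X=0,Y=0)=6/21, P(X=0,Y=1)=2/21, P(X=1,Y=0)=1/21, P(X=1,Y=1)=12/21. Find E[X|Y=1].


P(Y=1) = 14/21
E[X|Y=1] = (0*2 + 1*12)/14 = 12/14 = 6/7

6/7


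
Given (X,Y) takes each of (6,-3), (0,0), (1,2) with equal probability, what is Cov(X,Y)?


E[X]=7/3, E[Y]=-1/3, E[XY]=-16/3
Cov(X,Y) = E[XY] - E[X]E[Y] = -16/3 - 7/3*-1/3 = -41/9

-41/9


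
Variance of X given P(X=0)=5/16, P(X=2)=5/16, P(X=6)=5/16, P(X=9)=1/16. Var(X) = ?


E[X] = 49/16, E[X^2] = 281/16
Var(X) = E[X^2] - (E[X])^2 = 281/16 - (49/16)^2 = 2095/256

2095/256


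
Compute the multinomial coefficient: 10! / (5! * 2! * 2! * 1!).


10! = 3628800
Denominator: 5!=120 * 2!=2 * 2!=2 * 1!=1
Coefficient = 3628800 / 480 = 7560

7560


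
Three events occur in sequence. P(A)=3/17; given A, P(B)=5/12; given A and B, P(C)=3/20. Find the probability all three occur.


P(A∩B∩C) = P(A) * P(B|A) * P(C|A∩B)
= 3/17 * 5/12 * 3/20
= 5/68 * 3/20 = 3/272

3/272


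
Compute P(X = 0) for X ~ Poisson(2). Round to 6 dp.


P(X=0) = e^(-2) * 2^0 / 0!
≈ 0.1353352832 * 1 / 1
≈ 0.135335

0.135335


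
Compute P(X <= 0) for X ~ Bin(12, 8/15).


P(X<=0) = P(X=0)
= 13841287201/129746337890625
= 13841287201/129746337890625

13841287201/129746337890625


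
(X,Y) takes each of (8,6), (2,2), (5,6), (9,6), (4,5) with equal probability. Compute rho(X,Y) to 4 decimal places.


Cov(X,Y) = 3.2000, Var(X) = 6.6400, Var(Y) = 2.4000
rho = Cov/(sqrt(VarX)*sqrt(VarY)) = 0.8016

0.8016


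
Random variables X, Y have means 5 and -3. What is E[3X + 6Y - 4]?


E[3X + 6Y - 4] = 3*E[X] + 6*E[Y] - 4
= (3)*(5) + (6)*(-3) + (-4)
= 15 - 18 - 4 = -7

-7


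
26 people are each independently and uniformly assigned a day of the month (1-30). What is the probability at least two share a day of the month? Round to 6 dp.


P(all different) = prod((30-i)/30 for i=0..25) = 0.000000
P(at least one match) = 1 - 0.000000 = 1.000000

1.000000


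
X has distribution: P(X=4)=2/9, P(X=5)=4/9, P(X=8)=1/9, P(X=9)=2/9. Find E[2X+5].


E[2X+5] = sum(g(x)*P(x))
= 13*2/9 + 15*4/9 + 21*1/9 + 23*2/9
= 17

17


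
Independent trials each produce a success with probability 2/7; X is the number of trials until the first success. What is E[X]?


For geometric (trials until first success), E[X] = 1/p = 1/(2/7) = 7/2

7/2


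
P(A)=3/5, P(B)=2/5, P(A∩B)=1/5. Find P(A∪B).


P(A∪B) = P(A) + P(B) - P(A∩B)
= 3/5 + 2/5 - 1/5 = 4/5

4/5


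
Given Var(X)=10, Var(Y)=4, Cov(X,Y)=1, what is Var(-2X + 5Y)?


Var(-2X + 5Y) = (-2)^2*Var(X) + 5^2*Var(Y) + 2*(-2)*5*Cov(X,Y)
= 4*10 + 25*4 - 20*1
= 40 + 100 - 20 = 120

120


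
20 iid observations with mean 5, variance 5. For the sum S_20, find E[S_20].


E[S_n] = n*E[X_1] = 20*5 = 100

100


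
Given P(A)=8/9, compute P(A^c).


P(A') = 1 - P(A) = 1 - 8/9 = 1/9

1/9


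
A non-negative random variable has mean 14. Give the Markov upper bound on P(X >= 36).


Markov: P(X >= a) <= E[X]/a
P(X >= 36) <= 14/36 = 7/18

7/18


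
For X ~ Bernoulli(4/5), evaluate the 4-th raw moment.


For Bernoulli: X in {0,1}
E[X^4] = 0^4*(1-4/5) + 1^4*4/5 = 4/5

4/5


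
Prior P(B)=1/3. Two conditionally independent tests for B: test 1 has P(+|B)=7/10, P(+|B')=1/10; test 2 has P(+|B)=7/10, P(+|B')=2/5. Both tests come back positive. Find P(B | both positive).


After test 1: P(+) = 7/10*1/3 + 1/10*2/3 = 3/10
P(B|+) = (7/30)/(3/10) = 7/9
After test 2 (use post1 as new prior): P(+) = 7/10*7/9 + 2/5*2/9 = 19/30
P(B|+,+) = (49/90)/(19/30) = 49/57

49/57


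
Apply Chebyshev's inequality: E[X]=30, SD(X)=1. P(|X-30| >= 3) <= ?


k = 3/1 = 3
Chebyshev: P(|X-mu| >= k*sigma) <= 1/k^2 = 1/3^2 = 1/9

1/9


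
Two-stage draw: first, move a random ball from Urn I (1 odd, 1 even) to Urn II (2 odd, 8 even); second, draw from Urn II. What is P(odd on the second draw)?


P(transfer odd) = 1/2; P(transfer even) = 1/2
If odd transferred: Urn II has 3 odd of 11, so P(odd|odd moved) = 3/11
If even transferred: Urn II has 2 odd of 11, so P(odd|even moved) = 2/11
By total probability: P(odd) = 1/2*3/11 + 1/2*2/11 = 5/22

5/22


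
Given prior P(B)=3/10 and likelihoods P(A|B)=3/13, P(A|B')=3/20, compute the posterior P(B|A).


P(A) = P(A|B)P(B) + P(A|B')P(B') = 3/13*3/10 + 3/20*7/10 = 453/2600
P(B|A) = P(A|B)P(B)/P(A) = (9/130)/(453/2600) = 60/151

60/151


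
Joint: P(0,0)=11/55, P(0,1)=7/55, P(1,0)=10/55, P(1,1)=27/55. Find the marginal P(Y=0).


P(Y=0) = P(0,0)+P(1,0) = 11/55 + 10/55 = 21/55

21/55


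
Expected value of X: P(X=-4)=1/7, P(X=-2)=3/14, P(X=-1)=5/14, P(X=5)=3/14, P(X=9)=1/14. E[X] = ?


E[X] = sum(x * P(x))
= -4*1/7 - 2*3/14 - 1*5/14 + 5*3/14 + 9*1/14
= 5/14

5/14


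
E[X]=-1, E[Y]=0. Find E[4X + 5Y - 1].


E[4X + 5Y - 1] = 4*E[X] + 5*E[Y] - 1
= (4)*(-1) + (5)*(0) + (-1)
= -4 + 0 - 1 = -5

-5


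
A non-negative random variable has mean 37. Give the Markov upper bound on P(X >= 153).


Markov: P(X >= a) <= E[X]/a
P(X >= 153) <= 37/153

37/153


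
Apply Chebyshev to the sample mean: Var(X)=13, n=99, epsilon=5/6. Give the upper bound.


Var(Xbar) = Var(X)/n = 13/99
Chebyshev: P(|Xbar-mu| >= 5/6) <= Var(Xbar)/(5/6)^2 = (13/99)/(25/36) = 52/275

52/275


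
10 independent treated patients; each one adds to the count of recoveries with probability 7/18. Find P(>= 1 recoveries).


P(at least one) = 1 - P(none)
P(none) = (1 - 7/18)^10 = (11/18)^10 = 25937424601/3570467226624
P(at least one) = 1 - 25937424601/3570467226624 = 3544529802023/3570467226624

3544529802023/3570467226624


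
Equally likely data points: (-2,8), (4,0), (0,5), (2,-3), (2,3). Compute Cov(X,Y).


E[X]=6/5, E[Y]=13/5, E[XY]=-16/5
Cov(X,Y) = E[XY] - E[X]E[Y] = -16/5 - 6/5*13/5 = -158/25

-158/25


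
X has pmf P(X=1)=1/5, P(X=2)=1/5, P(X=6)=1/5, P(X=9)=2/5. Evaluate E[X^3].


E[X^3] = sum(x^3 * P(x))
= 1*1/5 + 8*1/5 + 216*1/5 + 729*2/5
= 1683/5

1683/5


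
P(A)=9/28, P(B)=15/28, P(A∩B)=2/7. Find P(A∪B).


P(A∪B) = P(A) + P(B) - P(A∩B)
= 9/28 + 15/28 - 2/7 = 4/7

4/7


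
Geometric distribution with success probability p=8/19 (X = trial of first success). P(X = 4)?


P(X=4) = (1-p)^3 * p = (11/19)^3 * 8/19
= 1331/6859 * 8/19 = 10648/130321

10648/130321


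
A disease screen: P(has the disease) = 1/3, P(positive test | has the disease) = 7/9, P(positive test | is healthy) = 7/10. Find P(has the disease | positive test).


P(A) = P(A|B)P(B) + P(A|B')P(B') = 7/9*1/3 + 7/10*2/3 = 98/135
P(B|A) = P(A|B)P(B)/P(A) = (7/27)/(98/135) = 5/14

5/14


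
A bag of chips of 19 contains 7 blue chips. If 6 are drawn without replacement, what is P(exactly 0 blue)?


P(X=0) = C(7,0)*C(12,6) / C(19,6)
= 1*924 / 27132
= 924/27132 = 11/323

11/323


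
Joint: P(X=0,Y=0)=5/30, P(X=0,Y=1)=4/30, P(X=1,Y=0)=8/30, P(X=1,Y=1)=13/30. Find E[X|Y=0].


P(Y=0) = 13/30
E[X|Y=0] = (0*5 + 1*8)/13 = 8/13

8/13


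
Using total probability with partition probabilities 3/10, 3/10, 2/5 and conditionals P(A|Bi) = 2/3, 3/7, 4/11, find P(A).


P(A) = P(A|B1)P(B1) + P(A|B2)P(B2) + P(A|B3)P(B3)
= 2/3*3/10 + 3/7*3/10 + 4/11*2/5
= 1/5 + 9/70 + 8/55 = 73/154

73/154


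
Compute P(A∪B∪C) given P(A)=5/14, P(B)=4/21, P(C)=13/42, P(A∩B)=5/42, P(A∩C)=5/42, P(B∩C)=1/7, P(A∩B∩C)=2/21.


P(A∪B∪C) = P(A)+P(B)+P(C) - P(AB)-P(AC)-P(BC) + P(ABC)
= 5/14+4/21+13/42 - 5/42-5/42-1/7 + 2/21
= 4/7

4/7


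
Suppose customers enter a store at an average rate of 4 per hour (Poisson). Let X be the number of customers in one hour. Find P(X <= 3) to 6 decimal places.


P(X<=3) = e^(-4)*4^0/0! + e^(-4)*4^1/1! + e^(-4)*4^2/2! + e^(-4)*4^3/3!
≈ 0.0183156389 + 0.0732625556 + 0.1465251111 + 0.1953668148
= 0.4334701204
≈ 0.433470

0.433470


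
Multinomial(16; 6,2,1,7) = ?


16! = 20922789888000
Denominator: 6!=720 * 2!=2 * 1!=1 * 7!=5040
Coefficient = 20922789888000 / 7257600 = 2882880

2882880


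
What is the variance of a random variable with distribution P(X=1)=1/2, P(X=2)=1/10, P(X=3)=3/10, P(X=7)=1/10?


E[X] = 23/10, E[X^2] = 17/2
Var(X) = E[X^2] - (E[X])^2 = 17/2 - (23/10)^2 = 321/100

321/100


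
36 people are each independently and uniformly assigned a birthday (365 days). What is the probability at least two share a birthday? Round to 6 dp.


P(all different) = prod((365-i)/365 for i=0..35) = 0.167818
P(at least one match) = 1 - 0.167818 = 0.832182

0.832182


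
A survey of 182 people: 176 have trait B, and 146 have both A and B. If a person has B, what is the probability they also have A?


P(A|B) = P(A∩B)/P(B) = (146/182)/(176/182) = 146/176 = 73/88

73/88


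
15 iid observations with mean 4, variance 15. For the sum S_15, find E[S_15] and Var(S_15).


E[S_n] = n*mu = 15*4 = 60
Var(S_n) = n*sigma^2 = 15*15 = 225

E[S_15]=60, Var(S_15)=225


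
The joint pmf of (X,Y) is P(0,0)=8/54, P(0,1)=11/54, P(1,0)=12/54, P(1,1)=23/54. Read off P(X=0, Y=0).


Read from table: P(X=0, Y=0) = 8/54 = 4/27

4/27


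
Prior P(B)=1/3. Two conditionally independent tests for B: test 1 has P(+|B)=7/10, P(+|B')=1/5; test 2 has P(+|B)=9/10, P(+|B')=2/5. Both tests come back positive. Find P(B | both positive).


After test 1: P(+) = 7/10*1/3 + 1/5*2/3 = 11/30
P(B|+) = (7/30)/(11/30) = 7/11
After test 2 (use post1 as new prior): P(+) = 9/10*7/11 + 2/5*4/11 = 79/110
P(B|+,+) = (63/110)/(79/110) = 63/79

63/79


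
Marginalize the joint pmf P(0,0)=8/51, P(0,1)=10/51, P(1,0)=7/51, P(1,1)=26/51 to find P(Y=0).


P(Y=0) = P(0,0)+P(1,0) = 8/51 + 7/51 = 15/51 = 5/17

5/17


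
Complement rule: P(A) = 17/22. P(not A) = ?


P(A') = 1 - P(A) = 1 - 17/22 = 5/22

5/22


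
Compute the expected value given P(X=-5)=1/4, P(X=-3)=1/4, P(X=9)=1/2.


E[X] = sum(x * P(x))
= -5*1/4 - 3*1/4 + 9*1/2
= 5/2

5/2


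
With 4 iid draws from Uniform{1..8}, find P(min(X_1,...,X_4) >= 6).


P(min >= 6) = P(all X_i >= 6) = (P(X_1 >= 6))^4
= (3/8)^4 = 81/4096

81/4096


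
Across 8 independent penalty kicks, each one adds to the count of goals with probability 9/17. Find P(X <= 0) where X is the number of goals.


P(X<=0) = P(X=0)
= 16777216/6975757441
= 16777216/6975757441

16777216/6975757441


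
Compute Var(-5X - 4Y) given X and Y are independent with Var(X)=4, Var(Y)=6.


Independence => Cov(X,Y)=0
Var(-5X - 4Y) = (-5)^2*Var(X) + (-4)^2*Var(Y)
= 25*4 + 16*6 = 196

196


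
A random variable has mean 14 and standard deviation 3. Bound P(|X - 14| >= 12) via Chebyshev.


k = 12/3 = 4
Chebyshev: P(|X-mu| >= k*sigma) <= 1/k^2 = 1/4^2 = 1/16

1/16


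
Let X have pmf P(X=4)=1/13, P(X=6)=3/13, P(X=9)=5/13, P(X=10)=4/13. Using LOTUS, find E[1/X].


E[1/X] = sum(g(x)*P(x))
= 1/4*1/13 + 1/6*3/13 + 1/9*5/13 + 1/10*4/13
= 307/2340

307/2340


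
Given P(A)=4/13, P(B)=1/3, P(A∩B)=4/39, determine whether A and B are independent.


P(A)*P(B) = 4/13*1/3 = 4/39
P(A∩B) = 4/39, which equals P(A)P(B), so independent

Yes, A and B are independent


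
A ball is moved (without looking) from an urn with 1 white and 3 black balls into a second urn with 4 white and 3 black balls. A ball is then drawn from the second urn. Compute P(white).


P(transfer white) = 1/4; P(transfer black) = 3/4
If white transferred: Urn II has 5 white of 8, so P(white|white moved) = 5/8
If black transferred: Urn II has 4 white of 8, so P(white|black moved) = 1/2
By total probability: P(white) = 1/4*5/8 + 3/4*1/2 = 17/32

17/32


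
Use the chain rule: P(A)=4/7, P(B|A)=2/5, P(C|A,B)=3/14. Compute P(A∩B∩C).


P(A∩B∩C) = P(A) * P(B|A) * P(C|A∩B)
= 4/7 * 2/5 * 3/14
= 8/35 * 3/14 = 12/245

12/245


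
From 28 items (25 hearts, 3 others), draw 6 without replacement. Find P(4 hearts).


P(X=4) = C(25,4)*C(3,2) / C(28,6)
= 12650*3 / 376740
= 37950/376740 = 55/546

55/546


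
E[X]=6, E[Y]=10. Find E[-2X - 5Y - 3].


E[-2X - 5Y - 3] = -2*E[X] - 5*E[Y] - 3
= (-2)*(6) + (-5)*(10) + (-3)
= -12 - 50 - 3 = -65

-65


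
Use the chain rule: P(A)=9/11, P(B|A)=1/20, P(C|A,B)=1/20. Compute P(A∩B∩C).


P(A∩B∩C) = P(A) * P(B|A) * P(C|A∩B)
= 9/11 * 1/20 * 1/20
= 9/220 * 1/20 = 9/4400

9/4400


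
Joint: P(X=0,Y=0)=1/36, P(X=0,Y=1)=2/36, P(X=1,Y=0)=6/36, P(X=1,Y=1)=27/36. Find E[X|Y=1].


P(Y=1) = 29/36
E[X|Y=1] = (0*2 + 1*27)/29 = 27/29

27/29


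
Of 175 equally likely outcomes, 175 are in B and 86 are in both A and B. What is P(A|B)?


P(A|B) = P(A∩B)/P(B) = (86/175)/(175/175) = 86/175

86/175


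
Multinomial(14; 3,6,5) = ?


14! = 87178291200
Denominator: 3!=6 * 6!=720 * 5!=120
Coefficient = 87178291200 / 518400 = 168168

168168


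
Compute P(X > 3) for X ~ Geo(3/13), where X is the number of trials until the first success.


P(X > 3) = P(first 3 trials all fail) = (1-p)^3 = (10/13)^3 = 1000/2197

1000/2197


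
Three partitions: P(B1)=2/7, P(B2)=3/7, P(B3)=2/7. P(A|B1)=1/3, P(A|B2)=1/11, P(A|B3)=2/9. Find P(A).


P(A) = P(A|B1)P(B1) + P(A|B2)P(B2) + P(A|B3)P(B3)
= 1/3*2/7 + 1/11*3/7 + 2/9*2/7
= 2/21 + 3/77 + 4/63 = 137/693

137/693


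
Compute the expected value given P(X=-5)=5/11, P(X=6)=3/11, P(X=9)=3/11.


E[X] = sum(x * P(x))
= -5*5/11 + 6*3/11 + 9*3/11
= 20/11

20/11


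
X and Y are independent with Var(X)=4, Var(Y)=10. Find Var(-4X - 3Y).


Independence => Cov(X,Y)=0
Var(-4X - 3Y) = (-4)^2*Var(X) + (-3)^2*Var(Y)
= 16*4 + 9*10 = 154

154


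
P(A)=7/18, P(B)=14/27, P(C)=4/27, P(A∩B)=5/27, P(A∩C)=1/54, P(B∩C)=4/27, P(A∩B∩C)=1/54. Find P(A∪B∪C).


P(A∪B∪C) = P(A)+P(B)+P(C) - P(AB)-P(AC)-P(BC) + P(ABC)
= 7/18+14/27+4/27 - 5/27-1/54-4/27 + 1/54
= 13/18

13/18


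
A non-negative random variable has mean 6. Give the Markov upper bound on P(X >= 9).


Markov: P(X >= a) <= E[X]/a
P(X >= 9) <= 6/9 = 2/3

2/3


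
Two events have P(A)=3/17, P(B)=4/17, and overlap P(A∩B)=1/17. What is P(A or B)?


P(A∪B) = P(A) + P(B) - P(A∩B)
= 3/17 + 4/17 - 1/17 = 6/17

6/17


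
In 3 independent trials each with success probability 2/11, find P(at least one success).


P(at least one) = 1 - P(none)
P(none) = (1 - 2/11)^3 = (9/11)^3 = 729/1331
P(at least one) = 1 - 729/1331 = 602/1331

602/1331


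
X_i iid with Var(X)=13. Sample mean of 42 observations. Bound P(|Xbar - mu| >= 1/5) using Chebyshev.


Var(Xbar) = Var(X)/n = 13/42
Chebyshev: P(|Xbar-mu| >= 1/5) <= Var(Xbar)/(1/5)^2 = (13/42)/(1/25) = 325/42
Bound exceeds 1, so trivial bound: 1

1


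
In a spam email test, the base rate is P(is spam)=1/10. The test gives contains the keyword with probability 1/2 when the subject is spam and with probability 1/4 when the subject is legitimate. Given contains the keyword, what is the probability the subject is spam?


P(A) = P(A|B)P(B) + P(A|B')P(B') = 1/2*1/10 + 1/4*9/10 = 11/40
P(B|A) = P(A|B)P(B)/P(A) = (1/20)/(11/40) = 2/11

2/11


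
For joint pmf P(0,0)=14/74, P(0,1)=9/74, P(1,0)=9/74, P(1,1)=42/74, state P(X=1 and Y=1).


Read from table: P(X=1, Y=1) = 42/74 = 21/37

21/37


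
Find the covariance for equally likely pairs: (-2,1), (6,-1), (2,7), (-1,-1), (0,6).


E[X]=1, E[Y]=12/5, E[XY]=7/5
Cov(X,Y) = E[XY] - E[X]E[Y] = 7/5 - 1*12/5 = -1

-1


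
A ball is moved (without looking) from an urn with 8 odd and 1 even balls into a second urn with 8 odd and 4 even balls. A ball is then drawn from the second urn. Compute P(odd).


P(transfer odd) = 8/9; P(transfer even) = 1/9
If odd transferred: Urn II has 9 odd of 13, so P(odd|odd moved) = 9/13
If even transferred: Urn II has 8 odd of 13, so P(odd|even moved) = 8/13
By total probability: P(odd) = 8/9*9/13 + 1/9*8/13 = 80/117

80/117


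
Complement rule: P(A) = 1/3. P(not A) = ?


P(A') = 1 - P(A) = 1 - 1/3 = 2/3

2/3


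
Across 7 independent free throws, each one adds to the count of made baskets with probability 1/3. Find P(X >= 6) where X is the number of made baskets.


P(X>=6) = P(X=6) + P(X=7)
= 14/2187 + 1/2187
= 5/729

5/729


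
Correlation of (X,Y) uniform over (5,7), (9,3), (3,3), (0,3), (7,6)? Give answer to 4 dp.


Cov(X,Y) = 1.4800, Var(X) = 9.7600, Var(Y) = 3.0400
rho = Cov/(sqrt(VarX)*sqrt(VarY)) = 0.2717

0.2717


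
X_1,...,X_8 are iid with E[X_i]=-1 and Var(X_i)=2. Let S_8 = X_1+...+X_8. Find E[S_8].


E[S_n] = n*E[X_1] = 8*-1 = -8

-8


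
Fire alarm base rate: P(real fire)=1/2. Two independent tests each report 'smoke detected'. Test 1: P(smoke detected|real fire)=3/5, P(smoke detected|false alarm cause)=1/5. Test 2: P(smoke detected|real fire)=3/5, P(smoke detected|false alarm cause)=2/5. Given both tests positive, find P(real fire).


After test 1: P(+) = 3/5*1/2 + 1/5*1/2 = 2/5
P(B|+) = (3/10)/(2/5) = 3/4
After test 2 (use post1 as new prior): P(+) = 3/5*3/4 + 2/5*1/4 = 11/20
P(B|+,+) = (9/20)/(11/20) = 9/11

9/11


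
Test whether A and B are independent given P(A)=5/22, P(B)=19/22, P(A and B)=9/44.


P(A)*P(B) = 5/22*19/22 = 95/484
P(A∩B) = 9/44 != 95/484, so not independent

No, A and B are not independent


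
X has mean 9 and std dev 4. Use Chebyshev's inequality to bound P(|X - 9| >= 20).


k = 20/4 = 5
Chebyshev: P(|X-mu| >= k*sigma) <= 1/k^2 = 1/5^2 = 1/25

1/25


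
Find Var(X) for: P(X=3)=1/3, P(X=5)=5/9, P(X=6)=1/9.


E[X] = 40/9, E[X^2] = 188/9
Var(X) = E[X^2] - (E[X])^2 = 188/9 - (40/9)^2 = 92/81

92/81


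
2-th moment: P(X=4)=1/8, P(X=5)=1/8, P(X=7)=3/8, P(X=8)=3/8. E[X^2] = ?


E[X^2] = sum(x^2 * P(x))
= 16*1/8 + 25*1/8 + 49*3/8 + 64*3/8
= 95/2

95/2


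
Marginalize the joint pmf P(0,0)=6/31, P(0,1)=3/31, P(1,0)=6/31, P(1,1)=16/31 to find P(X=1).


P(X=1) = P(1,0)+P(1,1) = 6/31 + 16/31 = 22/31

22/31


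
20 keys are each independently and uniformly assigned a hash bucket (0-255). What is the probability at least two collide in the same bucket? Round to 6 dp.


P(all different) = prod((256-i)/256 for i=0..19) = 0.466833
P(at least one match) = 1 - 0.466833 = 0.533167

0.533167


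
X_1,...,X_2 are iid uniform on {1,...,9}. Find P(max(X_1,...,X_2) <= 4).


P(max <= 4) = P(all X_i <= 4) = (P(X_1 <= 4))^2
= (4/9)^2 = 16/81

16/81


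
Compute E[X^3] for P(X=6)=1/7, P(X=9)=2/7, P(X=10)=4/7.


E[X^3] = sum(g(x)*P(x))
= 216*1/7 + 729*2/7 + 1000*4/7
= 5674/7

5674/7


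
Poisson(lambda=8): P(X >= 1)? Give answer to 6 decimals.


P(X>=1) = 1 - P(X<=0) = 1 - (e^(-8)*8^0/0!)
≈ 1 - 0.0003354626 = 0.9996645374
≈ 0.999665

0.999665


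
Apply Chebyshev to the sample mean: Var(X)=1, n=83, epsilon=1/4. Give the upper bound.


Var(Xbar) = Var(X)/n = 1/83
Chebyshev: P(|Xbar-mu| >= 1/4) <= Var(Xbar)/(1/4)^2 = (1/83)/(1/16) = 16/83

16/83


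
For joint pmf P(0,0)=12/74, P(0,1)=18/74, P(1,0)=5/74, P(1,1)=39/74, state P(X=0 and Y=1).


Read from table: P(X=0, Y=1) = 18/74 = 9/37

9/37


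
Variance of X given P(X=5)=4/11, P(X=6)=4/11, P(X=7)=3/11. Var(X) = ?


E[X] = 65/11, E[X^2] = 391/11
Var(X) = E[X^2] - (E[X])^2 = 391/11 - (65/11)^2 = 76/121

76/121


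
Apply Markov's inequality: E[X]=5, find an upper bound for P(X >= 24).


Markov: P(X >= a) <= E[X]/a
P(X >= 24) <= 5/24

5/24


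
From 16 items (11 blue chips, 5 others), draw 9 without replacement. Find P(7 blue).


P(X=7) = C(11,7)*C(5,2) / C(16,9)
= 330*10 / 11440
= 3300/11440 = 15/52

15/52


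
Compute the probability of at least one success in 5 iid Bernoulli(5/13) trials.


P(at least one) = 1 - P(none)
P(none) = (1 - 5/13)^5 = (8/13)^5 = 32768/371293
P(at least one) = 1 - 32768/371293 = 338525/371293

338525/371293


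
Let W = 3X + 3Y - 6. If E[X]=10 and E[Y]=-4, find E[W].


E[3X + 3Y - 6] = 3*E[X] + 3*E[Y] - 6
= (3)*(10) + (3)*(-4) + (-6)
= 30 - 12 - 6 = 12

12


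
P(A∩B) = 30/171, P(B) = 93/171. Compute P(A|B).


P(A|B) = P(A∩B)/P(B) = (30/171)/(93/171) = 30/93 = 10/31

10/31


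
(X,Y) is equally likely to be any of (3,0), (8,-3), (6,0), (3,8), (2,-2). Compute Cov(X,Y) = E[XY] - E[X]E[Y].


E[X]=22/5, E[Y]=3/5, E[XY]=-4/5
Cov(X,Y) = E[XY] - E[X]E[Y] = -4/5 - 22/5*3/5 = -86/25

-86/25


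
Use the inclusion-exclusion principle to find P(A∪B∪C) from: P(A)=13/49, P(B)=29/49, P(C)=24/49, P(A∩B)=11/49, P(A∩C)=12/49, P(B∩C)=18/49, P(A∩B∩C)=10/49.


P(A∪B∪C) = P(A)+P(B)+P(C) - P(AB)-P(AC)-P(BC) + P(ABC)
= 13/49+29/49+24/49 - 11/49-12/49-18/49 + 10/49
= 5/7

5/7


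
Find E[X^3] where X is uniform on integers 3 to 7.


E[X^3] = (1/5) * sum(x^3 for x=3..7)
= 775/5 = 155

155


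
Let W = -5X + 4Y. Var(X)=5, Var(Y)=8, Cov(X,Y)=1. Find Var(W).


Var(-5X + 4Y) = (-5)^2*Var(X) + 4^2*Var(Y) + 2*(-5)*4*Cov(X,Y)
= 25*5 + 16*8 - 40*1
= 125 + 128 - 40 = 213

213


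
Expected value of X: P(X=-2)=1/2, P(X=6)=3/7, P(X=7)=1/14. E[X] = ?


E[X] = sum(x * P(x))
= -2*1/2 + 6*3/7 + 7*1/14
= 29/14

29/14


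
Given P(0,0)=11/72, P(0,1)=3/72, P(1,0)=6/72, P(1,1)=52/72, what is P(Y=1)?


P(Y=1) = P(0,1)+P(1,1) = 3/72 + 52/72 = 55/72

55/72


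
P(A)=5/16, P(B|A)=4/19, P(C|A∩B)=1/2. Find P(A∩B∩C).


P(A∩B∩C) = P(A) * P(B|A) * P(C|A∩B)
= 5/16 * 4/19 * 1/2
= 5/76 * 1/2 = 5/152

5/152


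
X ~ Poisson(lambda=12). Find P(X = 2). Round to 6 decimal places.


P(X=2) = e^(-12) * 12^2 / 2!
≈ 0.000006144212353 * 144 / 2
≈ 0.000442

0.000442


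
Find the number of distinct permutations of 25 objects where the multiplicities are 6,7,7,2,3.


25! = 15511210043330985984000000
Denominator: 6!=720 * 7!=5040 * 7!=5040 * 2!=2 * 3!=6
Coefficient = 15511210043330985984000000 / 219469824000 = 70675821216000

70675821216000


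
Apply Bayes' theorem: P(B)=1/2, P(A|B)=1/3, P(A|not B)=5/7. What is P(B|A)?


P(A) = P(A|B)P(B) + P(A|B')P(B') = 1/3*1/2 + 5/7*1/2 = 11/21
P(B|A) = P(A|B)P(B)/P(A) = (1/6)/(11/21) = 7/22

7/22


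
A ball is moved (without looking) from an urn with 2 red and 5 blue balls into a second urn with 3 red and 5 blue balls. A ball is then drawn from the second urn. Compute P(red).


P(transfer red) = 2/7; P(transfer blue) = 5/7
If red transferred: Urn II has 4 red of 9, so P(red|red moved) = 4/9
If blue transferred: Urn II has 3 red of 9, so P(red|blue moved) = 1/3
By total probability: P(red) = 2/7*4/9 + 5/7*1/3 = 23/63

23/63


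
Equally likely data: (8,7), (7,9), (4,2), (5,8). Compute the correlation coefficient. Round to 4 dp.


Cov(X,Y) = 2.7500, Var(X) = 2.5000, Var(Y) = 7.2500
rho = Cov/(sqrt(VarX)*sqrt(VarY)) = 0.6459

0.6459


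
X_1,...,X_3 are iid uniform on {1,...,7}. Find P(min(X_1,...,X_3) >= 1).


P(min >= 1) = P(all X_i >= 1) = (P(X_1 >= 1))^3
= (7/7)^3 = 1^3 = 1

1


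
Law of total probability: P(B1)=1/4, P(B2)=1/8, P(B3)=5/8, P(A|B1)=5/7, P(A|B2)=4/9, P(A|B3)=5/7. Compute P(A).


P(A) = P(A|B1)P(B1) + P(A|B2)P(B2) + P(A|B3)P(B3)
= 5/7*1/4 + 4/9*1/8 + 5/7*5/8
= 5/28 + 1/18 + 25/56 = 49/72

49/72


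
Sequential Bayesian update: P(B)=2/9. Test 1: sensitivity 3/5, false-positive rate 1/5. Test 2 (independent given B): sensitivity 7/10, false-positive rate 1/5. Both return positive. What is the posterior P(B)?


After test 1: P(+) = 3/5*2/9 + 1/5*7/9 = 13/45
P(B|+) = (2/15)/(13/45) = 6/13
After test 2 (use post1 as new prior): P(+) = 7/10*6/13 + 1/5*7/13 = 28/65
P(B|+,+) = (21/65)/(28/65) = 3/4

3/4


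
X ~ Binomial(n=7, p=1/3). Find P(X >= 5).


P(X>=5) = P(X=5) + P(X=6) + P(X=7)
= 28/729 + 14/2187 + 1/2187
= 11/243

11/243


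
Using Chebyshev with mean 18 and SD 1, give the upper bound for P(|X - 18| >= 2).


k = 2/1 = 2
Chebyshev: P(|X-mu| >= k*sigma) <= 1/k^2 = 1/2^2 = 1/4

1/4


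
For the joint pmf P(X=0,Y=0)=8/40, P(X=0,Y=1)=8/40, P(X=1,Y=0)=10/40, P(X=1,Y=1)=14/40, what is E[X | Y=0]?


P(Y=0) = 18/40
E[X|Y=0] = (0*8 + 1*10)/18 = 10/18 = 5/9

5/9


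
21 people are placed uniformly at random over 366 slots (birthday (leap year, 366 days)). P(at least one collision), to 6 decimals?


P(all different) = prod((366-i)/366 for i=0..20) = 0.557221
P(at least one match) = 1 - 0.557221 = 0.442779

0.442779


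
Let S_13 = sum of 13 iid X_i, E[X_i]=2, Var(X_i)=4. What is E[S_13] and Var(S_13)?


E[S_n] = n*mu = 13*2 = 26
Var(S_n) = n*sigma^2 = 13*4 = 52

E[S_13]=26, Var(S_13)=52


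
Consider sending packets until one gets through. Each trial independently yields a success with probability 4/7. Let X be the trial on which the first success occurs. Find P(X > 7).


P(X > 7) = P(first 7 trials all fail) = (1-p)^7 = (3/7)^7 = 2187/823543

2187/823543


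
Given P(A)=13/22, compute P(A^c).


P(A') = 1 - P(A) = 1 - 13/22 = 9/22

9/22


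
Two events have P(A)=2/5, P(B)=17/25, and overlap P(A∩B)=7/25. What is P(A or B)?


P(A∪B) = P(A) + P(B) - P(A∩B)
= 2/5 + 17/25 - 7/25 = 4/5

4/5


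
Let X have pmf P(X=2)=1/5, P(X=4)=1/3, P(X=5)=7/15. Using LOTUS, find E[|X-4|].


E[|X-4|] = sum(g(x)*P(x))
= 2*1/5 + 0*1/3 + 1*7/15
= 13/15

13/15


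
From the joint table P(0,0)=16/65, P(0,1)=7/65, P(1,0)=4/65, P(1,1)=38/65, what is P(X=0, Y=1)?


Read from table: P(X=0, Y=1) = 7/65

7/65


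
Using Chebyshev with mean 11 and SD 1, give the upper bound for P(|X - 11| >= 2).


k = 2/1 = 2
Chebyshev: P(|X-mu| >= k*sigma) <= 1/k^2 = 1/2^2 = 1/4

1/4


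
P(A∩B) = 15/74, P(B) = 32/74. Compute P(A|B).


P(A|B) = P(A∩B)/P(B) = (15/74)/(32/74) = 15/32

15/32


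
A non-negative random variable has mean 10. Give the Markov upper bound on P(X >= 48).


Markov: P(X >= a) <= E[X]/a
P(X >= 48) <= 10/48 = 5/24

5/24


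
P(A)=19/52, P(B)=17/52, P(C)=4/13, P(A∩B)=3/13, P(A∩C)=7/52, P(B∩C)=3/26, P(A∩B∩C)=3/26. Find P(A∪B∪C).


P(A∪B∪C) = P(A)+P(B)+P(C) - P(AB)-P(AC)-P(BC) + P(ABC)
= 19/52+17/52+4/13 - 3/13-7/52-3/26 + 3/26
= 33/52

33/52


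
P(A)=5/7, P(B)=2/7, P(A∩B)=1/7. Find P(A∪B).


P(A∪B) = P(A) + P(B) - P(A∩B)
= 5/7 + 2/7 - 1/7 = 6/7

6/7


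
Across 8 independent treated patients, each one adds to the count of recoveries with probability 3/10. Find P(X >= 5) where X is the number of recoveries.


P(X>=5) = P(X=5) + P(X=6) + P(X=7) + P(X=8)
= 583443/12500000 + 250047/25000000 + 15309/12500000 + 6561/100000000
= 1159353/20000000

1159353/20000000


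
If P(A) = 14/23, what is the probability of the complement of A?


P(A') = 1 - P(A) = 1 - 14/23 = 9/23

9/23


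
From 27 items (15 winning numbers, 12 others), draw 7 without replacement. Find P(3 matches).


P(X=3) = C(15,3)*C(12,4) / C(27,7)
= 455*495 / 888030
= 225225/888030 = 35/138

35/138


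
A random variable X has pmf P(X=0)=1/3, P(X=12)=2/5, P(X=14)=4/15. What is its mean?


E[X] = sum(x * P(x))
= 0*1/3 + 12*2/5 + 14*4/15
= 128/15

128/15


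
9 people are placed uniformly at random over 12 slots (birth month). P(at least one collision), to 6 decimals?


P(all different) = prod((12-i)/12 for i=0..8) = 0.015472
P(at least one match) = 1 - 0.015472 = 0.984528

0.984528


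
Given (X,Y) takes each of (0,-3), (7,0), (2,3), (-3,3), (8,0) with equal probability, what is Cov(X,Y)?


E[X]=14/5, E[Y]=3/5, E[XY]=-3/5
Cov(X,Y) = E[XY] - E[X]E[Y] = -3/5 - 14/5*3/5 = -57/25

-57/25


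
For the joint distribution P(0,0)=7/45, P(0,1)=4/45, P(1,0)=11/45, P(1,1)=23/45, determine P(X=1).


P(X=1) = P(1,0)+P(1,1) = 11/45 + 23/45 = 34/45

34/45


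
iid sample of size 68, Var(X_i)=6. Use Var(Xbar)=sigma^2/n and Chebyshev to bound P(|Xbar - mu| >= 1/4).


Var(Xbar) = Var(X)/n = 6/68
Chebyshev: P(|Xbar-mu| >= 1/4) <= Var(Xbar)/(1/4)^2 = (3/34)/(1/16) = 24/17
Bound exceeds 1, so trivial bound: 1

1


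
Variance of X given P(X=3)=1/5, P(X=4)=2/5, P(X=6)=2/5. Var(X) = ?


E[X] = 23/5, E[X^2] = 113/5
Var(X) = E[X^2] - (E[X])^2 = 113/5 - (23/5)^2 = 36/25

36/25


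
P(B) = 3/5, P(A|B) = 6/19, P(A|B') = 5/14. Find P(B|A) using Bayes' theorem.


P(A) = P(A|B)P(B) + P(A|B')P(B') = 6/19*3/5 + 5/14*2/5 = 221/665
P(B|A) = P(A|B)P(B)/P(A) = (18/95)/(221/665) = 126/221

126/221


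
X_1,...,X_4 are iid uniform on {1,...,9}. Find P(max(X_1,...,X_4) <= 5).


P(max <= 5) = P(all X_i <= 5) = (P(X_1 <= 5))^4
= (5/9)^4 = 625/6561

625/6561


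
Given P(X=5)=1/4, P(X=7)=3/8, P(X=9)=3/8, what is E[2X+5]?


E[2X+5] = sum(g(x)*P(x))
= 15*1/4 + 19*3/8 + 23*3/8
= 39/2

39/2


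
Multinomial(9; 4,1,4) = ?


9! = 362880
Denominator: 4!=24 * 1!=1 * 4!=24
Coefficient = 362880 / 576 = 630

630


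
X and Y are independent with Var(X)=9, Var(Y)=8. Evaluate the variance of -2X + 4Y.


Independence => Cov(X,Y)=0
Var(-2X + 4Y) = (-2)^2*Var(X) + 4^2*Var(Y)
= 4*9 + 16*8 = 164

164


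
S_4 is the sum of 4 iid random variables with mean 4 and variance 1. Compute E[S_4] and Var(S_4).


E[S_n] = n*mu = 4*4 = 16
Var(S_n) = n*sigma^2 = 4*1 = 4

E[S_4]=16, Var(S_4)=4


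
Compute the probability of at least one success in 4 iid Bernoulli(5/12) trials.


P(at least one) = 1 - P(none)
P(none) = (1 - 5/12)^4 = (7/12)^4 = 2401/20736
P(at least one) = 1 - 2401/20736 = 18335/20736

18335/20736


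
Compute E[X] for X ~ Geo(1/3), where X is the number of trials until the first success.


For geometric (trials until first success), E[X] = 1/p = 1/(1/3) = 3

3


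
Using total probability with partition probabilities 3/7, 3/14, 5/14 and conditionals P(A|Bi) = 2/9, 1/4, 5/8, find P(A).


P(A) = P(A|B1)P(B1) + P(A|B2)P(B2) + P(A|B3)P(B3)
= 2/9*3/7 + 1/4*3/14 + 5/8*5/14
= 2/21 + 3/56 + 25/112 = 125/336

125/336


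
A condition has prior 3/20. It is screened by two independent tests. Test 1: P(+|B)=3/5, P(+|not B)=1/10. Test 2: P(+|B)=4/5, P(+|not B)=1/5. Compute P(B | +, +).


After test 1: P(+) = 3/5*3/20 + 1/10*17/20 = 7/40
P(B|+) = (9/100)/(7/40) = 18/35
After test 2 (use post1 as new prior): P(+) = 4/5*18/35 + 1/5*17/35 = 89/175
P(B|+,+) = (72/175)/(89/175) = 72/89

72/89


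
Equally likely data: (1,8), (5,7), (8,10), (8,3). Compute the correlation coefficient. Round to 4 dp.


Cov(X,Y) = -1.7500, Var(X) = 8.2500, Var(Y) = 6.5000
rho = Cov/(sqrt(VarX)*sqrt(VarY)) = -0.2390

-0.2390


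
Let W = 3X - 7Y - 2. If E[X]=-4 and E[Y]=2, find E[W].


E[3X - 7Y - 2] = 3*E[X] - 7*E[Y] - 2
= (3)*(-4) + (-7)*(2) + (-2)
= -12 - 14 - 2 = -28

-28


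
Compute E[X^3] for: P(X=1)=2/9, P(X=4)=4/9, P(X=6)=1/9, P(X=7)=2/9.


E[X^3] = sum(x^3 * P(x))
= 1*2/9 + 64*4/9 + 216*1/9 + 343*2/9
= 1160/9

1160/9


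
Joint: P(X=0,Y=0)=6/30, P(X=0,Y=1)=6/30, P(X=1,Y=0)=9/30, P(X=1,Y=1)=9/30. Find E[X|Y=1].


P(Y=1) = 15/30
E[X|Y=1] = (0*6 + 1*9)/15 = 9/15 = 3/5

3/5


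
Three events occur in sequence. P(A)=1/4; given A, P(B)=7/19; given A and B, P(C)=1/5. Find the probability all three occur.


P(A∩B∩C) = P(A) * P(B|A) * P(C|A∩B)
= 1/4 * 7/19 * 1/5
= 7/76 * 1/5 = 7/380

7/380


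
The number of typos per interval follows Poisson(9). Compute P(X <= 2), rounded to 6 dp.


P(X<=2) = e^(-9)*9^0/0! + e^(-9)*9^1/1! + e^(-9)*9^2/2!
≈ 0.0001234098 + 0.0011106882 + 0.0049980971
= 0.0062321951
≈ 0.006232

0.006232


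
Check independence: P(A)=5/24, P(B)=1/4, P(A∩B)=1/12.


P(A)*P(B) = 5/24*1/4 = 5/96
P(A∩B) = 1/12 != 5/96, so not independent

No, A and B are not independent


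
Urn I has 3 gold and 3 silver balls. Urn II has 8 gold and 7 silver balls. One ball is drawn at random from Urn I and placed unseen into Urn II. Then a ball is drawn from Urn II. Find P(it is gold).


P(transfer gold) = 3/6 = 1/2; P(transfer silver) = 1/2
If gold transferred: Urn II has 9 gold of 16, so P(gold|gold moved) = 9/16
If silver transferred: Urn II has 8 gold of 16, so P(gold|silver moved) = 1/2
By total probability: P(gold) = 1/2*9/16 + 1/2*1/2 = 17/32

17/32


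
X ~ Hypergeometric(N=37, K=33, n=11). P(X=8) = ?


P(X=8) = C(33,8)*C(4,3) / C(37,11)
= 13884156*4 / 854992152
= 55536624/854992152 = 286/4403

286/4403


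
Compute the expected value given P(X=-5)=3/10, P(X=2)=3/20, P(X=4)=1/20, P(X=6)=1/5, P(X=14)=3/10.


E[X] = sum(x * P(x))
= -5*3/10 + 2*3/20 + 4*1/20 + 6*1/5 + 14*3/10
= 22/5

22/5


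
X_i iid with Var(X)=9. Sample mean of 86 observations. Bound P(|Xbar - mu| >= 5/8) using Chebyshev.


Var(Xbar) = Var(X)/n = 9/86
Chebyshev: P(|Xbar-mu| >= 5/8) <= Var(Xbar)/(5/8)^2 = (9/86)/(25/64) = 288/1075

288/1075


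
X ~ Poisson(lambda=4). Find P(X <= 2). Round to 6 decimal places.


P(X<=2) = e^(-4)*4^0/0! + e^(-4)*4^1/1! + e^(-4)*4^2/2!
≈ 0.0183156389 + 0.0732625556 + 0.1465251111
= 0.2381033056
≈ 0.238103

0.238103


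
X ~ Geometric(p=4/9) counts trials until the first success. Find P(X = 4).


P(X=4) = (1-p)^3 * p = (5/9)^3 * 4/9
= 125/729 * 4/9 = 500/6561

500/6561


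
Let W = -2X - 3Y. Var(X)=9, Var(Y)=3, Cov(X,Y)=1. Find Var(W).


Var(-2X - 3Y) = (-2)^2*Var(X) + (-3)^2*Var(Y) + 2*(-2)*(-3)*Cov(X,Y)
= 4*9 + 9*3 + 12*1
= 36 + 27 + 12 = 75

75


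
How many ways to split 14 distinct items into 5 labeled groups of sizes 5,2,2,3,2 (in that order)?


14! = 87178291200
Denominator: 5!=120 * 2!=2 * 2!=2 * 3!=6 * 2!=2
Coefficient = 87178291200 / 5760 = 15135120

15135120


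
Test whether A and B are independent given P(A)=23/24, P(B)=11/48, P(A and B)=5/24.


P(A)*P(B) = 23/24*11/48 = 253/1152
P(A∩B) = 5/24 != 253/1152, so not independent

No, A and B are not independent


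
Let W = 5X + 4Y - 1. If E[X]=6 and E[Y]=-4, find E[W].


E[5X + 4Y - 1] = 5*E[X] + 4*E[Y] - 1
= (5)*(6) + (4)*(-4) + (-1)
= 30 - 16 - 1 = 13

13


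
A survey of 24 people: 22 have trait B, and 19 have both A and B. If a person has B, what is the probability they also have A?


P(A|B) = P(A∩B)/P(B) = (19/24)/(22/24) = 19/22

19/22


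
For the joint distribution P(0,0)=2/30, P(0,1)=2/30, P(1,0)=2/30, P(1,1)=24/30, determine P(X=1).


P(X=1) = P(1,0)+P(1,1) = 2/30 + 24/30 = 26/30 = 13/15

13/15
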